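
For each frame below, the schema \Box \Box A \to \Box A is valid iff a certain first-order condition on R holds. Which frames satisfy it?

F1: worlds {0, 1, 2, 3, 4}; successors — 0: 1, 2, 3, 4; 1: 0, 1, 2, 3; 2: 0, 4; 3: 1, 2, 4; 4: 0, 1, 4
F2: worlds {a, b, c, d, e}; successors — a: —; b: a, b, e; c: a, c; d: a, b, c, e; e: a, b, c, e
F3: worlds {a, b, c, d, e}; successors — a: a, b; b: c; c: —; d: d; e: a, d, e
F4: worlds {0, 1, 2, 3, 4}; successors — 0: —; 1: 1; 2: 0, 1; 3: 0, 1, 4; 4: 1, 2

Frame correspondent (Sahlqvist): \forall x \forall y (Rxy \to \exists z (Rxz \wedge Rzy)) — i.e. density.
F1: ✓.
F2: ✓.
F3: fails — Rbc but no z with Rbz and Rzc.
F4: fails — R34 but no z with R3z and Rz4.

F1, F2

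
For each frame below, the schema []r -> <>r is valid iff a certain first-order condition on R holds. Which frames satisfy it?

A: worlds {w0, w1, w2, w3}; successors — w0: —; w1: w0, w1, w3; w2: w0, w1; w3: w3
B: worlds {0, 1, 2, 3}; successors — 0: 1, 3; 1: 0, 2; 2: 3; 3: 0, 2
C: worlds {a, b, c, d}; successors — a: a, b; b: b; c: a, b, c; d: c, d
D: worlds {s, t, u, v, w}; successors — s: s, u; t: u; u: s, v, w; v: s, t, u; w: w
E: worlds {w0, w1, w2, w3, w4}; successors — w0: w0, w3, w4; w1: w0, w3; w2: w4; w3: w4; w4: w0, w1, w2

The schema corresponds to seriality: forall x exists y Rxy.
A: fails — world w0 has no successor.
B: condition met.
C: condition met.
D: condition met.
E: condition met.

B, C, D, E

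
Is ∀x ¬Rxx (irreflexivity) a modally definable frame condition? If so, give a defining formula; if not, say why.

Not modally definable

If a class were modally definable it would be closed under surjective bounded morphisms (Goldblatt–Thomason).
The 4-cycle (worlds a,b,c,d with a→b→c→d→a) is irreflexive, and the map sending every world to a single reflexive point • is a surjective bounded morphism (forth: every edge maps to (•,•); back: every world has a successor). So any modal formula valid on the 4-cycle is also valid on the reflexive point, which is not irreflexive.
So the class is not modally definable.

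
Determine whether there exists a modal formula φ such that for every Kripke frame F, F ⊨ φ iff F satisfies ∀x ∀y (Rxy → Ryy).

The condition is shift-reflexivity. A defining modal formula is □(□r → r).

Yes, by □(□r → r)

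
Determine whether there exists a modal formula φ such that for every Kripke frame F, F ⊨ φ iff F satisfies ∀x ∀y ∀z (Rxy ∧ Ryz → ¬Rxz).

Any modally definable frame class is closed under surjective bounded morphisms.
The 7-cycle (worlds w0,w1,w2,w3,w4,w5,w6 with w0→w1→w2→w3→w4→w5→w6→w0) is intransitive. Mapping every world to a single reflexive point • is a surjective bounded morphism; the reflexive point is not intransitive (R••∧R•• but R••).
Hence intransitivity is not modally definable.

Not definable by any modal formula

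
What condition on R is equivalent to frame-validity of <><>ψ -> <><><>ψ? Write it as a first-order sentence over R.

forall x forall y (x R^2 y -> exists w (y = w & x R^3 w))

This is a Sahlqvist (Geach-type) schema ◇^2□^0ψ → □^0◇^3ψ.
Minimal-valuation argument: fix x; take any y with xR^2y and any z with xR^0z. Set V(ψ) to the set of worlds R-reachable from y in exactly 0 steps. Then □^0ψ holds at y, so the antecedent holds at x; validity forces ◇^3ψ at z, giving a w with zR^3w and yR^0w.
First-order correspondent: forall x forall y (x R^2 y -> exists w (y = w & x R^3 w)).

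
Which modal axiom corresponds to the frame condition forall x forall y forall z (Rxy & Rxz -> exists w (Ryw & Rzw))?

◇□ψ → □◇ψ

The condition is convergence. The .2 schema ◇□ψ → □◇ψ defines it.
Suppose ◇□ψ→□◇ψ is valid. Take Rxy, Rxz and set V(ψ)={w : Ryw}. Then □ψ at y so ◇□ψ at x, so □◇ψ at x, so ◇ψ at z, giving w with Rzw and Ryw.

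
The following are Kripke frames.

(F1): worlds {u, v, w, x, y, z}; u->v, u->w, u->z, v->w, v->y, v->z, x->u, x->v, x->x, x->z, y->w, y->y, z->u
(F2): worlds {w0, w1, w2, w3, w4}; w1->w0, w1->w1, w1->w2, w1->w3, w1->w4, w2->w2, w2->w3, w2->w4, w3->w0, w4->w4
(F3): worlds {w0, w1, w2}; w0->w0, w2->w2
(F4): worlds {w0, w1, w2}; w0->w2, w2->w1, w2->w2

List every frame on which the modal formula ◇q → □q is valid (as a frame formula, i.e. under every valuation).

(F3)

The schema corresponds to partial functionality: ∀x ∀y ∀z (Rxy ∧ Rxz → y = z).
(F1): fails — u sees both v and w.
(F2): fails — w1 sees both w0 and w1.
(F3): satisfies the condition.
(F4): fails — w2 sees both w1 and w2.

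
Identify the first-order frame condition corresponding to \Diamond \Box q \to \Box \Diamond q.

Suppose ◇□q→□◇q is valid. Take Rxy, Rxz and set V(q)={w : Ryw}. Then □q at y so ◇□q at x, so □◇q at x, so ◇q at z, giving w with Rzw and Ryw.
Conversely, any frame satisfying \forall x \forall y \forall z (Rxy \wedge Rxz \to \exists w (Ryw \wedge Rzw)) validates the schema.
Frame condition: \forall x \forall y \forall z (Rxy \wedge Rxz \to \exists w (Ryw \wedge Rzw)).

convergence: \forall x \forall y \forall z (Rxy \wedge Rxz \to \exists w (Ryw \wedge Rzw))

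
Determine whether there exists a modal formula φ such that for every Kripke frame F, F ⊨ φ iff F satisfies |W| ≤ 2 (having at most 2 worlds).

Modal frame validity is preserved under disjoint unions.
Any modal formula valid on each of 3 disjoint one-world frames is valid on their disjoint union (validity is preserved under disjoint unions). Each one-world frame has |W|=1≤2, but the union has |W|=3.
So no modal formula (or set of formulas) defines exactly the |W|≤2 frames.

No — not modally definable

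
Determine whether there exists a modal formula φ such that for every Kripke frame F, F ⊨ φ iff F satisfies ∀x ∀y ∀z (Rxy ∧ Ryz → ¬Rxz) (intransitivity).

Not definable by any modal formula

Any modally definable frame class is closed under surjective bounded morphisms.
The 5-cycle (worlds w0,w1,w2,w3,w4 with w0→w1→w2→w3→w4→w0) is intransitive. Mapping every world to a single reflexive point • is a surjective bounded morphism; the reflexive point is not intransitive (R••∧R•• but R••).
So no modal formula (or set of formulas) defines exactly the intransitive frames.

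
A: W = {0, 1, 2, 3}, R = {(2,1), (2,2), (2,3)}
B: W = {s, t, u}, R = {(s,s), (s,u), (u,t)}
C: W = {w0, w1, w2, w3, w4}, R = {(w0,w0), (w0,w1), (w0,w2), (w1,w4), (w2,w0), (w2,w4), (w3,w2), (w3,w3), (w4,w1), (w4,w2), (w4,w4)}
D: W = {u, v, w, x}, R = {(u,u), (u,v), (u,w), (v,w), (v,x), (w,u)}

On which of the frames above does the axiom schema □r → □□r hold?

A

Frame correspondent (Sahlqvist): ∀x ∀y ∀z (Rxy ∧ Ryz → Rxz) — i.e. transitivity.
A: ✓.
B: fails — Rsu and Rut but not Rst.
C: fails — Rw2w4 and Rw4w1 but not Rw2w1.
D: fails — Ruv and Rvx but not Rux.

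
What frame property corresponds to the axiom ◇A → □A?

Suppose ◇A→□A is valid. Take Rxy, Rxz and set V(A)={y}. Then ◇A at x, so □A at x, so A at z, i.e. z=y.

partial functionality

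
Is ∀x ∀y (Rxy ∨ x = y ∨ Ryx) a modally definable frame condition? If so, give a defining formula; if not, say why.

If a class were modally definable it would be closed under disjoint unions (Goldblatt–Thomason).
Take 3 disjoint single-world reflexive frames: each is trivially connected, but their disjoint union has 3 worlds with no edge between distinct components, so it is not connected.
So no modal formula (or set of formulas) defines exactly the connected frames.

Not definable by any modal formula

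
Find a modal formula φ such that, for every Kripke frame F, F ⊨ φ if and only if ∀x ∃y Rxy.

This is seriality; the standard corresponding axiom is D: □r → ◇r.

□r → ◇r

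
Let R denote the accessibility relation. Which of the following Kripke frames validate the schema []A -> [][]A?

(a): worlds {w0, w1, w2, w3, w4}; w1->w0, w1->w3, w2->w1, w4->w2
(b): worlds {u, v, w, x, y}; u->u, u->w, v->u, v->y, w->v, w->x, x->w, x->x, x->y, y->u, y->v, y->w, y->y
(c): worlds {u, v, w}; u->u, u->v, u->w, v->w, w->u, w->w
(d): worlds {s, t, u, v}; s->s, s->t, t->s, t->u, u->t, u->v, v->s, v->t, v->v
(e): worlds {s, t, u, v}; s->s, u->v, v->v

This is the axiom for transitivity; its first-order frame correspondent is forall x forall y forall z (Rxy & Ryz -> Rxz).
(a): fails — Rw4w2 and Rw2w1 but not Rw4w1.
(b): fails — Rxw and Rwv but not Rxv.
(c): fails — Rwu and Ruv but not Rwv.
(d): fails — Ruv and Rvs but not Rus.
(e): ✓.
Valid on: (e).

(e)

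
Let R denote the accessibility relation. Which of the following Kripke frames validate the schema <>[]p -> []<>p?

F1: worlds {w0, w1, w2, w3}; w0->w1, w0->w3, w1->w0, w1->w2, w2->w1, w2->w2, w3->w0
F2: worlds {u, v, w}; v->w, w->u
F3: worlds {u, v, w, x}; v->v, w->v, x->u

F1

Frame correspondent (Sahlqvist): forall x forall y forall z (Rxy & Rxz -> exists w (Ryw & Rzw)) — i.e. convergence.
F1: holds.
F2: fails — Rwu and Rwu but u and u have no common successor.
F3: fails — Rxu and Rxu but u and u have no common successor.
Valid on: F1.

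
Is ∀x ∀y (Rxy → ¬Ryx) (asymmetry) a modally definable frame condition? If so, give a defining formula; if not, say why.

No — not modally definable

Any modally definable frame class is closed under surjective bounded morphisms.
The 5-cycle (worlds s,t,u,v,w with s→t→u→v→w→s) is asymmetric. Mapping every world to a single reflexive point • is a surjective bounded morphism, and the reflexive point is not asymmetric (R•• but asymmetry requires ¬R••).
So no modal formula (or set of formulas) defines exactly the asymmetric frames.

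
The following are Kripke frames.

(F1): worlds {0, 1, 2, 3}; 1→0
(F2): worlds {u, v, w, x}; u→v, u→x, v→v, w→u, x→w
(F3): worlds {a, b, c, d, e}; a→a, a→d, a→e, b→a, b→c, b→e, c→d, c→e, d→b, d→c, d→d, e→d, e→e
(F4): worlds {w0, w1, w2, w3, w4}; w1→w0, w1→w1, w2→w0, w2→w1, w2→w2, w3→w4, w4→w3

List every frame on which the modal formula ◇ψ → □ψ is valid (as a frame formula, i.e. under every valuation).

Frame correspondent (Sahlqvist): ∀x ∀y ∀z (Rxy ∧ Rxz → y = z) — i.e. partial functionality.
(F1): holds.
(F2): fails — u sees both v and x.
(F3): fails — a sees both a and d.
(F4): fails — w1 sees both w0 and w1.

(F1)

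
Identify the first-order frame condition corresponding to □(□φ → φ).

Suppose □(□φ→φ) is valid. Take Rxy and set V(φ)={w : Ryw}. Then at y, □φ holds; since □(□φ→φ) at x, □φ→φ at y, so φ at y, i.e. Ryy.
The converse is a direct semantic check.
So the correspondent is shift-reflexivity.

Shift-reflexivity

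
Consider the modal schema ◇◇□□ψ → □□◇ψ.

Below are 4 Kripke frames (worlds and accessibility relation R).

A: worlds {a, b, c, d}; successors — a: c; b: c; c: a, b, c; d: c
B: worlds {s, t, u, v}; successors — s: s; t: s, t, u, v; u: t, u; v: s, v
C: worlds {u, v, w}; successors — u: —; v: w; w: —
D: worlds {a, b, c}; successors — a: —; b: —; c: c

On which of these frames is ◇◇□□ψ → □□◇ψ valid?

Frame correspondent (Sahlqvist): ∀x ∀y ∀z ((xR²y ∧ xR²z) → ∃w (yR²w ∧ zRw)) — i.e. a generalized confluence (Geach) condition.
A: ✓.
B: fails — tR²s, tR²u but no w with sR²w and uRw.
C: ✓.
D: ✓.
Valid on: A, C, D.

A, C, D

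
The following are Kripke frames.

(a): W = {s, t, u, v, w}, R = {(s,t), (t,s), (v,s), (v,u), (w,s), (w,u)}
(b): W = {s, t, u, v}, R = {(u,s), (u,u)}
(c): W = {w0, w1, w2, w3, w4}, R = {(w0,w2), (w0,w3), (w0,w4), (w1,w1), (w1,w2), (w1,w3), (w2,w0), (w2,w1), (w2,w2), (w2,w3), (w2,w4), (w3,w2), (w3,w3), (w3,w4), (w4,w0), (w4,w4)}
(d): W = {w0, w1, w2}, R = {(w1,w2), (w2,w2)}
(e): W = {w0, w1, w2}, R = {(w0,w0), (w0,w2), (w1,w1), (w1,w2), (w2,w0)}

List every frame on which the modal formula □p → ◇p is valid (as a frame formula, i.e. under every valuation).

Frame correspondent (Sahlqvist): ∀x ∃y Rxy — i.e. seriality.
(a): fails — world u has no successor.
(b): fails — world s has no successor.
(c): condition met.
(d): fails — world w0 has no successor.
(e): condition met.

(c), (e)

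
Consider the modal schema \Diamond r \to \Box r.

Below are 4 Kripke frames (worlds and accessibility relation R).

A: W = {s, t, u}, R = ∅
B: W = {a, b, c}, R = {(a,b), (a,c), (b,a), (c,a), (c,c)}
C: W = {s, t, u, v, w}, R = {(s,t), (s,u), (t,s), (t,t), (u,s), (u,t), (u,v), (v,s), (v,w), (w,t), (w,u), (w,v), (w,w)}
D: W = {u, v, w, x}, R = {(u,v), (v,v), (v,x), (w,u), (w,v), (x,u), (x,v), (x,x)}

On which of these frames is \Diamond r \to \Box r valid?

A

The schema corresponds to partial functionality: \forall x \forall y \forall z (Rxy \wedge Rxz \to y = z).
A: satisfies the condition.
B: fails — a sees both b and c.
C: fails — s sees both t and u.
D: fails — v sees both v and x.
Valid on: A.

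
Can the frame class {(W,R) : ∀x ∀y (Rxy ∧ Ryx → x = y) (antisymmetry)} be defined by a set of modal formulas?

Not definable by any modal formula

If a class were modally definable it would be closed under surjective bounded morphisms (Goldblatt–Thomason).
The 8-cycle (worlds a,b,c,d,e,f,g,h with a→b→c→d→e→f→g→h→a) is antisymmetric. Sending even-indexed worlds to a and odd-indexed worlds to b is a surjective bounded morphism onto the two-world frame with a↔b, which is not antisymmetric.
So the class is not modally definable.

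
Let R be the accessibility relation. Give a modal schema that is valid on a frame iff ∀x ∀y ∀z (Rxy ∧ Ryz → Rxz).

□p → □□p

This is transitivity; the standard corresponding axiom is 4: □p → □□p.
Suppose □p→□□p is valid. Take Rxy, Ryz and set V(p)={w : Rxw}. Then □p at x, so □□p at x, so □p at y, so p at z, i.e. Rxz.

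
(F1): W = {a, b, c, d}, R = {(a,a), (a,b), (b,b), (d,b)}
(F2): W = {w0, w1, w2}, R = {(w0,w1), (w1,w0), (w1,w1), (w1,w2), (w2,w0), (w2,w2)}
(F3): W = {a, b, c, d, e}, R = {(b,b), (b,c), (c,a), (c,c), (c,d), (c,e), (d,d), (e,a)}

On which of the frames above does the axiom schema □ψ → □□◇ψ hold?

This is the axiom for a generalized confluence (Geach) condition; its first-order frame correspondent is ∀x ∀z (xR²z → ∃w (xRw ∧ zRw)).
(F1): ✓.
(F2): fails — w0R²w2 but no w with w0Rw and w2Rw.
(F3): fails — bR²a but no w with bRw and aRw.
Valid on: (F1).

(F1)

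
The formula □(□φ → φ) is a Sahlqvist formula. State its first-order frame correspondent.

shift-reflexivity: ∀x ∀y (Rxy → Ryy)

This is the T□ axiom.
It corresponds to shift-reflexivity: ∀x ∀y (Rxy → Ryy).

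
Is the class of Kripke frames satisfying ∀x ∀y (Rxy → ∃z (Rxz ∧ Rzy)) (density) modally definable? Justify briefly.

Yes — defined by □□p → □p

Yes: it is density, defined by the C4 schema □□p → □p.
Suppose □□p→□p is valid. Take Rxy and set V(p)={w : xR²w}. Then □□p at x, so □p at x, so p at y, i.e. ∃z(Rxz∧Rzy).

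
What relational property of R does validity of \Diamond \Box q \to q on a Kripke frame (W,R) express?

Replacing q by ¬q and contraposing gives the equivalent schema q → □◇q.
Suppose q→□◇q is valid. Take Rxy and set V(q)={x}. Then q at x, so □◇q at x, so ◇q at y, so some z with Ryz has q; z=x, i.e. Ryx.
Conversely, on a frame with symmetry the schema holds at every world under every valuation.
Frame condition: \forall x \forall y (Rxy \to Ryx).

Symmetry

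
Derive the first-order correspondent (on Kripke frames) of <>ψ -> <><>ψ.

This is a Sahlqvist (Geach-type) schema ◇^1□^0ψ → □^0◇^2ψ.
Minimal-valuation argument: fix x; take any y with xR^1y and any z with xR^0z. Set V(ψ) to the set of worlds R-reachable from y in exactly 0 steps. Then □^0ψ holds at y, so the antecedent holds at x; validity forces ◇^2ψ at z, giving a w with zR^2w and yR^0w.
First-order correspondent: forall x forall y (xRy -> exists w (y = w & x R^2 w)).

forall x forall y (xRy -> exists w (y = w & x R^2 w))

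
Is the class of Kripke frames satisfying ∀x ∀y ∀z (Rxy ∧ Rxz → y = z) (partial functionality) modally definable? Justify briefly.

Yes: it is partial functionality, defined by the CD schema ◇p → □p.

Yes — defined by ◇p → □p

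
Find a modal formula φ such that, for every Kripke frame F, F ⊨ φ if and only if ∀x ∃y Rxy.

A defining formula is □r → ◇r (the D axiom).
Suppose □r→◇r is valid. At any x set V(r)=W. Then □r at x, so ◇r at x, so x has a successor.

□r → ◇r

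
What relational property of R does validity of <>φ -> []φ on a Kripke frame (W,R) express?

Partial functionality

Suppose ◇φ→□φ is valid. Take Rxy, Rxz and set V(φ)={y}. Then ◇φ at x, so □φ at x, so φ at z, i.e. z=y.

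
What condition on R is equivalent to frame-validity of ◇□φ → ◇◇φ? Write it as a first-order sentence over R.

This is a Sahlqvist (Geach-type) schema ◇^1□^1φ → □^0◇^2φ.
Minimal-valuation argument: fix x; take any y with xR^1y and any z with xR^0z. Set V(φ) to the set of worlds R-reachable from y in exactly 1 step. Then □^1φ holds at y, so the antecedent holds at x; validity forces ◇^2φ at z, giving a w with zR^2w and yR^1w.
First-order correspondent: ∀x ∀y (xRy → ∃w (yRw ∧ xR²w)).

∀x ∀y (xRy → ∃w (yRw ∧ xR²w))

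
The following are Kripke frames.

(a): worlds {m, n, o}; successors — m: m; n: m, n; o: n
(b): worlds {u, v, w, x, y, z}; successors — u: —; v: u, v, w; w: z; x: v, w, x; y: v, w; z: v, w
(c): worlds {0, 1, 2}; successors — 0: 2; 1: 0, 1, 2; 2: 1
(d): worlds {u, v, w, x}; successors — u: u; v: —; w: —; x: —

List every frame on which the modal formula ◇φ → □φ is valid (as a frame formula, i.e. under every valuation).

(d)

This is the axiom for partial functionality; its first-order frame correspondent is ∀x ∀y ∀z (Rxy ∧ Rxz → y = z).
(a): fails — n sees both m and n.
(b): fails — v sees both u and v.
(c): fails — 1 sees both 0 and 1.
(d): holds.
Valid on: (d).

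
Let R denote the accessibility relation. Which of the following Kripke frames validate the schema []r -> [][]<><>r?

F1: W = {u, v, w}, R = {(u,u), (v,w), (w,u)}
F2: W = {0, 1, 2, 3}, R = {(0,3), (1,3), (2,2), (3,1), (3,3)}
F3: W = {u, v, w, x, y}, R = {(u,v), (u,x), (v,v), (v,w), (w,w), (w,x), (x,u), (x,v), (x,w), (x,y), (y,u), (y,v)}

F2, F3

Frame correspondent (Sahlqvist): forall x forall z (x R^2 z -> exists w (xRw & z R^2 w)) — i.e. a generalized confluence (Geach) condition.
F1: fails — vR²u but no t with vRt and uR²t.
F2: ✓.
F3: ✓.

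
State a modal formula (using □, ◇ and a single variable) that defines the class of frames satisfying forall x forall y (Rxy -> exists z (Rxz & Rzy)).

The condition is density. The C4 schema □□ψ → □ψ defines it.
Suppose □□ψ→□ψ is valid. Take Rxy and set V(ψ)={w : xR²w}. Then □□ψ at x, so □ψ at x, so ψ at y, i.e. ∃z(Rxz∧Rzy).

□□ψ → □ψ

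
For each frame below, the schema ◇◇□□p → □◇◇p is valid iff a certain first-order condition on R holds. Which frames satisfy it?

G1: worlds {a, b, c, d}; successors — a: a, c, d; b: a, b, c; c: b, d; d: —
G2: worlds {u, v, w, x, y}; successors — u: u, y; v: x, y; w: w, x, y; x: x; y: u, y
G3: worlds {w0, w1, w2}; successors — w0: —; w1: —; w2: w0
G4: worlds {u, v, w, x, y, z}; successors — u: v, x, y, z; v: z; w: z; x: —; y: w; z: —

Frame correspondent (Sahlqvist): ∀x ∀y ∀z ((xR²y ∧ xRz) → ∃w (yR²w ∧ zR²w)) — i.e. a generalized confluence (Geach) condition.
G1: fails — aR²a, aRd but no w with aR²w and dR²w.
G2: fails — vR²u, vRx but no t with uR²t and xR²t.
G3: satisfies the condition.
G4: fails — uR²w, uRv but no t with wR²t and vR²t.

G3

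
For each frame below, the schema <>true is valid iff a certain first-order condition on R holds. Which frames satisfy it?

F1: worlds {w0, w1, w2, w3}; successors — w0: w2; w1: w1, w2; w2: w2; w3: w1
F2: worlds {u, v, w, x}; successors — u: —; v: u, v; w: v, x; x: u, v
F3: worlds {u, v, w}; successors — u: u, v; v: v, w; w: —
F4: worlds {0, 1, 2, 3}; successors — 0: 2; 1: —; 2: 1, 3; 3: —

F1

Frame correspondent (Sahlqvist): forall x exists y Rxy — i.e. seriality.
F1: holds.
F2: fails — world u has no successor.
F3: fails — world w has no successor.
F4: fails — world 1 has no successor.
Valid on: F1.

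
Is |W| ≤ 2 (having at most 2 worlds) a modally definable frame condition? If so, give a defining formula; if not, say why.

Not modally definable

If a class were modally definable it would be closed under disjoint unions (Goldblatt–Thomason).
Any modal formula valid on each of 3 disjoint one-world frames is valid on their disjoint union (validity is preserved under disjoint unions). Each one-world frame has |W|=1≤2, but the union has |W|=3.
So no modal formula (or set of formulas) defines exactly the |W|≤2 frames.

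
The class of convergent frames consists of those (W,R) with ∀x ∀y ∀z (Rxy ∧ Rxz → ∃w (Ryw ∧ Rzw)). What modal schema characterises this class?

◇□s → □◇s

This is convergence; the standard corresponding axiom is .2: ◇□s → □◇s.
Suppose ◇□s→□◇s is valid. Take Rxy, Rxz and set V(s)={w : Ryw}. Then □s at y so ◇□s at x, so □◇s at x, so ◇s at z, giving w with Rzw and Ryw.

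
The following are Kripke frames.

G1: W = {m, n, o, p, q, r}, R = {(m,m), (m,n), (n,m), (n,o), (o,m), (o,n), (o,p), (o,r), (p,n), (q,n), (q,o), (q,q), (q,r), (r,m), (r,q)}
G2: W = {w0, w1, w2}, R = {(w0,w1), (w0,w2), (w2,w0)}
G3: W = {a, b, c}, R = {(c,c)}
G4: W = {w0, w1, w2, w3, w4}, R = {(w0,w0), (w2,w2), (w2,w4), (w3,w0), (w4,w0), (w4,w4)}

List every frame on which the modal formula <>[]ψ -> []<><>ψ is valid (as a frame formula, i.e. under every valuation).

G3, G4

Frame correspondent (Sahlqvist): forall x forall y forall z ((xRy & xRz) -> exists w (yRw & z R^2 w)) — i.e. a generalized confluence (Geach) condition.
G1: fails — oRp, oRp but no w with pRw and pR²w.
G2: fails — w0Rw1, w0Rw1 but no w with w1Rw and w1R²w.
G3: ✓.
G4: ✓.
Valid on: G3, G4.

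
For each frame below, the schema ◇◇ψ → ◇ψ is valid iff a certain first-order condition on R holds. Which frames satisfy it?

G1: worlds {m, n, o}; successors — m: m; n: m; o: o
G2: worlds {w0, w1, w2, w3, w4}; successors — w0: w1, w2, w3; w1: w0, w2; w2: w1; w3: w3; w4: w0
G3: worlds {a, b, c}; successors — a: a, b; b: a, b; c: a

G1

This is the axiom for transitivity; its first-order frame correspondent is ∀x ∀y ∀z (Rxy ∧ Ryz → Rxz).
G1: satisfies the condition.
G2: fails — Rw1w2 and Rw2w1 but not Rw1w1.
G3: fails — Rca and Rab but not Rcb.
Valid on: G1.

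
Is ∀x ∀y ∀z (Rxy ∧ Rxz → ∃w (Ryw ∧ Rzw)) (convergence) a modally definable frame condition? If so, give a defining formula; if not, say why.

Yes — defined by ◇□r → □◇r

Yes: it is convergence, defined by the .2 schema ◇□r → □◇r.
Suppose ◇□r→□◇r is valid. Take Rxy, Rxz and set V(r)={w : Ryw}. Then □r at y so ◇□r at x, so □◇r at x, so ◇r at z, giving w with Rzw and Ryw.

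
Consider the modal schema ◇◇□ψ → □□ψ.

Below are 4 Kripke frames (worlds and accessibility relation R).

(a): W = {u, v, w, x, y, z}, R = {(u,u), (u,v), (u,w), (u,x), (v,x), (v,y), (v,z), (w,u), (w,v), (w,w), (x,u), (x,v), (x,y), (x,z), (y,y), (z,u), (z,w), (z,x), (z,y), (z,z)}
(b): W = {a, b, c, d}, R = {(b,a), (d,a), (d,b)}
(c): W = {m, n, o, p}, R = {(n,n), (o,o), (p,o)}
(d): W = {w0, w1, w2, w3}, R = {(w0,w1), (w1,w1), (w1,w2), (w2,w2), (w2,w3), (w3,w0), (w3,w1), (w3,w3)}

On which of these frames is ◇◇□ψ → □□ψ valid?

(c)

Frame correspondent (Sahlqvist): ∀x ∀y ∀z ((xR²y ∧ xR²z) → ∃w (yRw ∧ z = w)) — i.e. a generalized confluence (Geach) condition.
(a): fails — uR²u, uR²y but no t with uRt and y=t.
(b): fails — dR²a, dR²a but no w with aRw and a=w.
(c): satisfies the condition.
(d): fails — w0R²w2, w0R²w1 but no w with w2Rw and w1=w.
Valid on: (c).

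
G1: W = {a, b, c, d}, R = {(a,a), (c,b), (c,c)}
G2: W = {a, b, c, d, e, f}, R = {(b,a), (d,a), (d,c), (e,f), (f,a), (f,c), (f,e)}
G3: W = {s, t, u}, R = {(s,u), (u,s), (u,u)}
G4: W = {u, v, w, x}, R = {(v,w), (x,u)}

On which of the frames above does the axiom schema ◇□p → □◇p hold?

G3

This is the axiom for convergence; its first-order frame correspondent is ∀x ∀y ∀z (Rxy ∧ Rxz → ∃w (Ryw ∧ Rzw)).
G1: fails — Rcc and Rcb but c and b have no common successor.
G2: fails — Rba and Rba but a and a have no common successor.
G3: condition met.
G4: fails — Rvw and Rvw but w and w have no common successor.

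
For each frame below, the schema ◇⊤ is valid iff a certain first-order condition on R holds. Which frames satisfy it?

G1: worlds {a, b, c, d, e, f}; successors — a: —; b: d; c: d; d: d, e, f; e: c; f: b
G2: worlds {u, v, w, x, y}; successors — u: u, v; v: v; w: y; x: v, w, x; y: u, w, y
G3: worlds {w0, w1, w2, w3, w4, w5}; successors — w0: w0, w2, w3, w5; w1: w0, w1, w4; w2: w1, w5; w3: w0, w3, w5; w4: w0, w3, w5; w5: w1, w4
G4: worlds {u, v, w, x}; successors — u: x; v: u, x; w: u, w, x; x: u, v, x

Frame correspondent (Sahlqvist): ∀x ∃y Rxy — i.e. seriality.
G1: fails — world a has no successor.
G2: satisfies the condition.
G3: satisfies the condition.
G4: satisfies the condition.

G2, G3, G4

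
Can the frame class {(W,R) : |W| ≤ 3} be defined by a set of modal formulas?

If a class were modally definable it would be closed under disjoint unions (Goldblatt–Thomason).
Any modal formula valid on each of 4 disjoint one-world frames is valid on their disjoint union (validity is preserved under disjoint unions). Each one-world frame has |W|=1≤3, but the union has |W|=4.
So no modal formula (or set of formulas) defines exactly the |W|≤3 frames.

No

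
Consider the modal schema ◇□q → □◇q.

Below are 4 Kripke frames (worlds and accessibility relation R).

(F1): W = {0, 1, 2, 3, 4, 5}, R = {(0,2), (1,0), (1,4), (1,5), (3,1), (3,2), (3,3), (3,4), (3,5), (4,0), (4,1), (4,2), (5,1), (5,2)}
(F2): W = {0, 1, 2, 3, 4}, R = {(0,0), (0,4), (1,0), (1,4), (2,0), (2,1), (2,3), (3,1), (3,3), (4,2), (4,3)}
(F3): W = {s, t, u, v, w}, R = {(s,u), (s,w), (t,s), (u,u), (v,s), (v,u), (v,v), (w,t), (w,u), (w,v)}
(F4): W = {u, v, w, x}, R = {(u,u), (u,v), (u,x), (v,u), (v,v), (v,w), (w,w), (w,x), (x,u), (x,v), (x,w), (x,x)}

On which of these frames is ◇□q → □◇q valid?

(F4)

This is the axiom for convergence; its first-order frame correspondent is ∀x ∀y ∀z (Rxy ∧ Rxz → ∃w (Ryw ∧ Rzw)).
(F1): fails — R02 and R02 but 2 and 2 have no common successor.
(F2): fails — R00 and R04 but 0 and 4 have no common successor.
(F3): fails — Rwt and Rwu but t and u have no common successor.
(F4): condition met.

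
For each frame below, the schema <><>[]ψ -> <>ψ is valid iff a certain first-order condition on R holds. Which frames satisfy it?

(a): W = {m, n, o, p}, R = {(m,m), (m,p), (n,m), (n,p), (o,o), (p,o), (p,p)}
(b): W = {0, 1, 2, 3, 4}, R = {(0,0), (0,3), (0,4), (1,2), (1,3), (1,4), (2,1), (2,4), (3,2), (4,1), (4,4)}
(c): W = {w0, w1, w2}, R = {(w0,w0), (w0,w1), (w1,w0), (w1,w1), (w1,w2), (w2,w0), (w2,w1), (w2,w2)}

(c)

The schema corresponds to a generalized confluence (Geach) condition: forall x forall y (x R^2 y -> exists w (yRw & xRw)).
(a): fails — mR²o but no w with oRw and mRw.
(b): fails — 0R²3 but no w with 3Rw and 0Rw.
(c): ✓.
Valid on: (c).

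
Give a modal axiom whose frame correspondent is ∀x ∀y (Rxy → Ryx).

p → □◇p

The condition is symmetry. The B schema p → □◇p defines it.
Suppose p→□◇p is valid. Take Rxy and set V(p)={x}. Then p at x, so □◇p at x, so ◇p at y, so some z with Ryz has p; z=x, i.e. Ryx.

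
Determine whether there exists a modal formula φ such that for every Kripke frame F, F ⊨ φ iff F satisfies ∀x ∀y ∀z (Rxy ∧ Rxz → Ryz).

Yes, by ◇q → □◇q

This is a Sahlqvist condition; the 5 axiom ◇q → □◇q defines it.
Suppose ◇q→□◇q is valid. Take Rxy, Rxz and set V(q)={y}. Then ◇q at x, so □◇q at x, so ◇q at z, so some w with Rzw has q; w=y, i.e. Rzy. By symmetry of the argument, Ryz.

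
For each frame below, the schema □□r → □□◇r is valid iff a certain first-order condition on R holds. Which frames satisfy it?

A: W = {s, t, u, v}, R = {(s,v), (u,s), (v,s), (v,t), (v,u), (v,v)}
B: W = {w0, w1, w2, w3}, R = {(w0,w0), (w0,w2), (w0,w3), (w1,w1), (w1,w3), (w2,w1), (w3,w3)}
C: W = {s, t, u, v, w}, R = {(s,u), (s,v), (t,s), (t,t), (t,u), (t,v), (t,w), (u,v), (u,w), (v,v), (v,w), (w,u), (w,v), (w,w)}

B, C

The schema corresponds to a generalized confluence (Geach) condition: ∀x ∀z (xR²z → ∃w (xR²w ∧ zRw)).
A: fails — sR²t but no w with sR²w and tRw.
B: satisfies the condition.
C: satisfies the condition.
Valid on: B, C.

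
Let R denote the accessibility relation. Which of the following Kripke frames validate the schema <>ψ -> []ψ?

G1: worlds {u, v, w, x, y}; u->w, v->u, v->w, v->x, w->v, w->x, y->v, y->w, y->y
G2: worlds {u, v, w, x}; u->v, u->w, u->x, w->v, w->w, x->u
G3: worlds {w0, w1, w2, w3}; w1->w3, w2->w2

This is the axiom for partial functionality; its first-order frame correspondent is forall x forall y forall z (Rxy & Rxz -> y = z).
G1: fails — v sees both u and w.
G2: fails — u sees both v and w.
G3: ✓.
Valid on: G3.

G3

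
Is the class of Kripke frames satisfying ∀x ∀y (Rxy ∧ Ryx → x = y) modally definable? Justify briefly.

No — not modally definable

Any modally definable frame class is closed under surjective bounded morphisms.
The 6-cycle (worlds a,b,c,d,e,f with a→b→c→d→e→f→a) is antisymmetric. Sending even-indexed worlds to s and odd-indexed worlds to t is a surjective bounded morphism onto the two-world frame with s↔t, which is not antisymmetric.
So the class is not modally definable.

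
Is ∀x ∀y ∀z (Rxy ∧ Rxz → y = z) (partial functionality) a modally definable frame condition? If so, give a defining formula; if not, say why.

This is a Sahlqvist condition; the CD axiom ◇q → □q defines it.

Definable; ◇q → □q defines it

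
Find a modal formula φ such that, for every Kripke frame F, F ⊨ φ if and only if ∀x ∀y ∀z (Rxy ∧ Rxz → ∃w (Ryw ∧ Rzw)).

A defining formula is ◇□p → □◇p (the .2 axiom).
Suppose ◇□p→□◇p is valid. Take Rxy, Rxz and set V(p)={w : Ryw}. Then □p at y so ◇□p at x, so □◇p at x, so ◇p at z, giving w with Rzw and Ryw.

◇□p → □◇p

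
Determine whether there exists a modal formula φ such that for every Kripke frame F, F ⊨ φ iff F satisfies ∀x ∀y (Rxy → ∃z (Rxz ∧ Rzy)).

The condition is density. A defining modal formula is □□r → □r.
Suppose □□r→□r is valid. Take Rxy and set V(r)={w : xR²w}. Then □□r at x, so □r at x, so r at y, i.e. ∃z(Rxz∧Rzy).

Definable; □□r → □r defines it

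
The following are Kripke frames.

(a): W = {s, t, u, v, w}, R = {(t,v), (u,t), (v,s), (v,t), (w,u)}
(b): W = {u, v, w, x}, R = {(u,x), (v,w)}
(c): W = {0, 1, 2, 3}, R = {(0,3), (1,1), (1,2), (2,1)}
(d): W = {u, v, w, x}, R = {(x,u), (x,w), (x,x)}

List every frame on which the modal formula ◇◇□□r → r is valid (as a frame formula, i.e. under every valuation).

Frame correspondent (Sahlqvist): ∀x ∀y (xR²y → ∃w (yR²w ∧ x = w)) — i.e. a generalized confluence (Geach) condition.
(a): fails — tR²s but no w* with sR²w* and t=w*.
(b): holds.
(c): holds.
(d): fails — xR²u but no t with uR²t and x=t.

(b), (c)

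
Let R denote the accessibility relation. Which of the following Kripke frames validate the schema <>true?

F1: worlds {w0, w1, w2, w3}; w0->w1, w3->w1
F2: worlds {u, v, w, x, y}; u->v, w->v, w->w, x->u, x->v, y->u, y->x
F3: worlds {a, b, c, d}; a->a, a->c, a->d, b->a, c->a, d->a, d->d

F3

Frame correspondent (Sahlqvist): forall x exists y Rxy — i.e. seriality.
F1: fails — world w1 has no successor.
F2: fails — world v has no successor.
F3: ✓.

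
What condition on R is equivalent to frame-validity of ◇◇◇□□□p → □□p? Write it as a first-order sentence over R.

This is a Sahlqvist (Geach-type) schema ◇^3□^3p → □^2◇^0p.
Minimal-valuation argument: fix x; take any y with xR^3y and any z with xR^2z. Set V(p) to the set of worlds R-reachable from y in exactly 3 steps. Then □^3p holds at y, so the antecedent holds at x; validity forces ◇^0p at z, giving a w with zR^0w and yR^3w.
First-order correspondent: ∀x ∀y ∀z ((xR³y ∧ xR²z) → ∃w (yR³w ∧ z = w)).

∀x ∀y ∀z ((xR³y ∧ xR²z) → ∃w (yR³w ∧ z = w))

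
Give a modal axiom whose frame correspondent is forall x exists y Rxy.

□p → ◇p

The condition is seriality. The D schema □p → ◇p defines it.
Suppose □p→◇p is valid. At any x set V(p)=W. Then □p at x, so ◇p at x, so x has a successor.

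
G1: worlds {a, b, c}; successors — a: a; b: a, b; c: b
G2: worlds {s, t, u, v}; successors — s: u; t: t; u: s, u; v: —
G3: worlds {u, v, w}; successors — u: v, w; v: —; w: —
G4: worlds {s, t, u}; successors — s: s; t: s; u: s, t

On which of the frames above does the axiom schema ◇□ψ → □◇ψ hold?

G1, G2, G4

This is the axiom for convergence; its first-order frame correspondent is ∀x ∀y ∀z (Rxy ∧ Rxz → ∃w (Ryw ∧ Rzw)).
G1: satisfies the condition.
G2: satisfies the condition.
G3: fails — Ruv and Ruv but v and v have no common successor.
G4: satisfies the condition.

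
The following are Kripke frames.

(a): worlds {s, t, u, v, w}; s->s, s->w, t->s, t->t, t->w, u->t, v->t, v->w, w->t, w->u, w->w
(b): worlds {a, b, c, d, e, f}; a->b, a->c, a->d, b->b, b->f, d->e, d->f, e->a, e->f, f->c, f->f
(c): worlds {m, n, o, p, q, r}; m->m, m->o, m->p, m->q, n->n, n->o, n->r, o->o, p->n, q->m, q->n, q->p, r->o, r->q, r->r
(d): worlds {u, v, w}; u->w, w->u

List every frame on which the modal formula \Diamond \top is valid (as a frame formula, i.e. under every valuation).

Frame correspondent (Sahlqvist): \forall x \exists y Rxy — i.e. seriality.
(a): ✓.
(b): fails — world c has no successor.
(c): ✓.
(d): fails — world v has no successor.
Valid on: (a), (c).

(a), (c)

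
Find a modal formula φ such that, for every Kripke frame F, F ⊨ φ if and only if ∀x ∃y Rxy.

□s → ◇s

The condition is seriality. The D schema □s → ◇s defines it.
Suppose □s→◇s is valid. At any x set V(s)=W. Then □s at x, so ◇s at x, so x has a successor.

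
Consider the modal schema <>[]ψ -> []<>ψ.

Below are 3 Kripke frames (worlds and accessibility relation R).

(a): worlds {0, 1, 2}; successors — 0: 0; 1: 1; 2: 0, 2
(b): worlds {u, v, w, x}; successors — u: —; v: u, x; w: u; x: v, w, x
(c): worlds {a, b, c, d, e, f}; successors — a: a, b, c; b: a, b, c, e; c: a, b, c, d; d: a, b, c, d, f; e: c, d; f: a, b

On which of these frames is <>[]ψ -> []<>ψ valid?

(a), (c)

Frame correspondent (Sahlqvist): forall x forall y forall z (Rxy & Rxz -> exists w (Ryw & Rzw)) — i.e. convergence.
(a): condition met.
(b): fails — Rvu and Rvu but u and u have no common successor.
(c): condition met.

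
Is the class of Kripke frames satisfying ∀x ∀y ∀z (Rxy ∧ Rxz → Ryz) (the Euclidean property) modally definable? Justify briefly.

The condition is the Euclidean property. A defining modal formula is ◇r → □◇r.
Suppose ◇r→□◇r is valid. Take Rxy, Rxz and set V(r)={y}. Then ◇r at x, so □◇r at x, so ◇r at z, so some w with Rzw has r; w=y, i.e. Rzy. By symmetry of the argument, Ryz.

Yes — defined by ◇r → □◇r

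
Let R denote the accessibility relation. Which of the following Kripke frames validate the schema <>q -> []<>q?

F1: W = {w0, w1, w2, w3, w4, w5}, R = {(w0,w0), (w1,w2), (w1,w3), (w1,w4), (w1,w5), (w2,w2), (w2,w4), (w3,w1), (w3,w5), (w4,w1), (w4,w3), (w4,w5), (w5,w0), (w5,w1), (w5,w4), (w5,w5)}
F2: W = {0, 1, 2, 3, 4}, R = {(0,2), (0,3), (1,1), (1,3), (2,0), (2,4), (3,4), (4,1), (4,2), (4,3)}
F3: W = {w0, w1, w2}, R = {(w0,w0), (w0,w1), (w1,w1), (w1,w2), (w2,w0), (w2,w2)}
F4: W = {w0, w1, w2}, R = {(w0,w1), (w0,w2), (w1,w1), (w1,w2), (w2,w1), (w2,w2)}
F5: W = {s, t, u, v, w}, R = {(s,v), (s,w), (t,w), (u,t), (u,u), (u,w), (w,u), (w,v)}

Frame correspondent (Sahlqvist): forall x forall y forall z (Rxy & Rxz -> Ryz) — i.e. the Euclidean property.
F1: fails — Rw1w5 and Rw1w2 but not Rw5w2.
F2: fails — R02 and R02 but not R22.
F3: fails — Rw0w1 and Rw0w0 but not Rw1w0.
F4: ✓.
F5: fails — Rsv and Rsv but not Rvv.

F4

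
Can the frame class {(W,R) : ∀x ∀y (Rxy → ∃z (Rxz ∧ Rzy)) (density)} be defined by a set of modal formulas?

This is a Sahlqvist condition; the C4 axiom □□r → □r defines it.
Suppose □□r→□r is valid. Take Rxy and set V(r)={w : xR²w}. Then □□r at x, so □r at x, so r at y, i.e. ∃z(Rxz∧Rzy).

Definable; □□r → □r defines it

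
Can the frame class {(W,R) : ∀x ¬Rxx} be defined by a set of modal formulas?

Any modally definable frame class is closed under surjective bounded morphisms.
The 2-cycle (worlds w0,w1 with w0→w1→w0) is irreflexive, and the map sending every world to a single reflexive point • is a surjective bounded morphism (forth: every edge maps to (•,•); back: every world has a successor). So any modal formula valid on the 2-cycle is also valid on the reflexive point, which is not irreflexive.
So no modal formula (or set of formulas) defines exactly the irreflexive frames.

No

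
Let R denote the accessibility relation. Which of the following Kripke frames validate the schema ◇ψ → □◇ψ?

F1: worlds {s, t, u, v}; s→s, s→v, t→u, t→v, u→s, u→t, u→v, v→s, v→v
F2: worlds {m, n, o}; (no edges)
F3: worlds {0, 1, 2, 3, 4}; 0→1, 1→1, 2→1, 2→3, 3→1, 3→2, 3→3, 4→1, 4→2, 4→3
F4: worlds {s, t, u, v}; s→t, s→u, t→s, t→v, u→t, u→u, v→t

Frame correspondent (Sahlqvist): ∀x ∀y ∀z (Rxy ∧ Rxz → Ryz) — i.e. the Euclidean property.
F1: fails — Rtv and Rtu but not Rvu.
F2: holds.
F3: fails — R21 and R23 but not R13.
F4: fails — Rst and Rsu but not Rtu.
Valid on: F2.

F2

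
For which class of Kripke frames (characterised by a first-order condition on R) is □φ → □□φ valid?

Transitivity

Suppose □φ→□□φ is valid. Take Rxy, Ryz and set V(φ)={w : Rxw}. Then □φ at x, so □□φ at x, so □φ at y, so φ at z, i.e. Rxz.
Conversely, on a frame with transitivity the schema holds at every world under every valuation.
Frame condition: ∀x ∀y ∀z (Rxy ∧ Ryz → Rxz).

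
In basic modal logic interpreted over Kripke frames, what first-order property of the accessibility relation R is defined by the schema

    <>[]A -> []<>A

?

Suppose ◇□A→□◇A is valid. Take Rxy, Rxz and set V(A)={w : Ryw}. Then □A at y so ◇□A at x, so □◇A at x, so ◇A at z, giving w with Rzw and Ryw.
The converse is a direct semantic check.
Frame condition: forall x forall y forall z (Rxy & Rxz -> exists w (Ryw & Rzw)).

Convergence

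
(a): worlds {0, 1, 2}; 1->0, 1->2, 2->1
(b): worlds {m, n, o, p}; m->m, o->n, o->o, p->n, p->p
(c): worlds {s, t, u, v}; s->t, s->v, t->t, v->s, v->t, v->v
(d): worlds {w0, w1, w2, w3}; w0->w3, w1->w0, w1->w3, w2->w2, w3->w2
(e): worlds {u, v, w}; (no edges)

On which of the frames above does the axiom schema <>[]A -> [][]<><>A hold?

Frame correspondent (Sahlqvist): forall x forall y forall z ((xRy & x R^2 z) -> exists w (yRw & z R^2 w)) — i.e. a generalized confluence (Geach) condition.
(a): fails — 1R0, 1R²1 but no w with 0Rw and 1R²w.
(b): fails — oRn, oR²n but no w with nRw and nR²w.
(c): holds.
(d): fails — w1Rw0, w1R²w2 but no w with w0Rw and w2R²w.
(e): holds.
Valid on: (c), (e).

(c), (e)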